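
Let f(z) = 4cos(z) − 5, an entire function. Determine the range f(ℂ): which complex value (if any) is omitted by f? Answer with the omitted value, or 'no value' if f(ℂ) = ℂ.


Little Picard bounds the complement of f(ℂ) to at most one point.
cos is entire and surjective onto ℂ: for every w ∈ ℂ, cos(ζ) = w has a solution ζ ∈ ℂ (e.g., via the complex inverse arccos). With ζ = z this gives z = ζ/(1). Then 4·cos(z) takes every value in 4·ℂ = ℂ, and adding -5 is a bijection of ℂ. So f is surjective and omits no value. (Note: only on the real line is cos bounded by [−1, 1].)

Omitted value: no value.


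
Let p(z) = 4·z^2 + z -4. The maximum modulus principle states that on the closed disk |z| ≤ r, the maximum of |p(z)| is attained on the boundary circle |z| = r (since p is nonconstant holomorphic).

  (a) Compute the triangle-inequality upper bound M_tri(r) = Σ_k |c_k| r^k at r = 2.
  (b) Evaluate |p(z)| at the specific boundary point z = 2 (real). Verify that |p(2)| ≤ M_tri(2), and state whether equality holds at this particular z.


Coefficients: c_0 = -4, c_1 = 1, c_2 = 4. Radius r = 2.
Part (a). Triangle bound: M_tri(r) = Σ_k |c_k| r^k
  = |-4|·2^0 + |1|·2^1 + |4|·2^2
  = 4 + 2 + 16 = 22.
This bounds M(r) := max_{|z|=r} |p(z)| from above; equality holds iff all terms c_k z^k can be made to align in phase at a single z on |z|=r.
Part (b). At z = 2 (real, on the circle |z| = r):
  p(2) = (-4)·2^0 + (1)·2^1 + (4)·2^2 = 14.
  |p(2)| = 14.
Check: |p(2)| = 14 ≤ 22 = M_tri(2). ✓ Equality does not hold at z = 2 (the coefficients have mixed signs, so the terms do not all align in phase there).

M_tri(2) = 22; |p(2)| = 14; equality at z=2: no.


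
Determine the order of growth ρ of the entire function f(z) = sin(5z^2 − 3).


Write sin(w) = (e^{iw} ± e^{−iw})/(2 or 2i), so |sin(w)| ≤ e^{|w|}. With w = 5z^2 − 3, |w| ≤ 5r^2 + 3 on |z|=r, giving M(r) ≤ e^{5r^2 + 3} and ρ ≤ 2. For the lower bound, choose z on |z|=r with 5z^2 purely imaginary of modulus 5r^2; then |sin(5z^2 − 3)| grows like e^{5r^2}/2, so ρ ≥ 2. Hence ρ = 2.
Therefore ρ = 2.

Order ρ = 2.


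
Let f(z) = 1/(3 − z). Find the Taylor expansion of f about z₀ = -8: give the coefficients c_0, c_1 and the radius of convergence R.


Let w = z − z₀, so z = z₀ + w.
Then 3 − z = 3 − (z₀ + w) = (3 − z₀) − w = 11 − w.
f(z) = 1/(11 − w) = (1/(11)) · 1/(1 − w/(11)) = Σ_{n≥0} w^n / (11)^(n+1).
So c_n = 1/(11)^(n+1):
  c_0 = 1/(11)^1 = 1/11.
  c_1 = 1/(11)^2 = 1/121.
The series is valid for |w/d| < 1, i.e. |z − z₀| < |d|.
Radius of convergence: R = |3 − z₀| = |11| = 11 (distance from z₀ to the singularity z = 3).

c_0 = 1/11, c_1 = 1/121; R = 11.


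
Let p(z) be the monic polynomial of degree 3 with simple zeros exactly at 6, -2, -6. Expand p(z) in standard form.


The polynomial is p(z) = ∏_{α ∈ S} (z − α), where S = {6, -2, -6}.
Expanding the product yields: p(z) = z^3 + 2·z^2 -36·z -72.
The resulting polynomial has degree 3 and real coefficients as required.

p(z) = z^3 + 2·z^2 -36·z -72.


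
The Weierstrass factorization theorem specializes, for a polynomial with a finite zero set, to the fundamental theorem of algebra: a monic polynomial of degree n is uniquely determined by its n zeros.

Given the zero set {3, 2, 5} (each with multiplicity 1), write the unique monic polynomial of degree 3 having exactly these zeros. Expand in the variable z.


The polynomial is p(z) = ∏_{α ∈ S} (z − α), where S = {3, 2, 5}.
Expanding the product yields: p(z) = z^3 -10·z^2 + 31·z -30.
The resulting polynomial has degree 3 and real coefficients as required.

p(z) = z^3 -10·z^2 + 31·z -30.


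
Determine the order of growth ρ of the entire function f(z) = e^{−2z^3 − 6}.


|e^{−2z^3 − 6}| = e^{Re(-2·z^3) + -6} ≤ e^{2|z|^3 + -6} = e^{2r^3 + -6} on |z| = r, so ρ ≤ 3. Choosing z on |z|=r so that -2·z^3 is real positive (always possible by picking arg z appropriately) gives |f(z)| = e^{2r^3 + -6}, matching the bound. The additive constant -6 does not affect log log M(r) ~ 3·log r. Hence ρ = 3.
Therefore ρ = 3.

Order ρ = 3.


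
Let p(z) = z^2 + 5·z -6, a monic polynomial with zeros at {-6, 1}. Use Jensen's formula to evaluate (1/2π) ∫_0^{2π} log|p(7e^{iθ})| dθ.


Zeros: -6, 1; r = 7.
Inside |z| < r: -6, 1. Outside (|z| ≥ r): ∅.
p(0) = -6, so log|p(0)| = log(6) = 1.7918.
Apply Jensen: I(r) = log|p(0)| + Σ_k log(r/|z_k|), summed over zeros inside |z| < r.
  log(r/|z_k|) for z_k = -6: log(7/6) = 0.1542
  log(r/|z_k|) for z_k = 1: log(7/1) = 1.9459
Sum over inside zeros: 2.1001.
I(r) = log|p(0)| + (inside sum) = 1.7918 + 2.1001 = 3.8918.
Closed form (all zeros inside, monic): I(r) = n·log(r) = 2·log(7) = 3.8918. ✓

I(r) ≈ 3.8918.


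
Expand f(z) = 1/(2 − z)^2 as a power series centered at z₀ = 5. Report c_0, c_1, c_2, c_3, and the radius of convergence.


Let w = z − z₀, so z = z₀ + w.
Then 2 − z = 2 − (z₀ + w) = (2 − z₀) − w = -3 − w.
f(z) = 1/(-3 − w)^2 = (1/(-3)^2) · (1 − w/(-3))^{−2}.
By the binomial series (1−u)^{−2} = Σ_{n≥0} C(n+1, 1) u^n for |u|<1, with u = w/(-3):
  c_n = C(n+1, 1) / (-3)^(n+2).
  c_0 = 1/(-3)^2 = 1/9.
  c_1 = 2/(-3)^3 = -2/27.
  c_2 = 3/(-3)^4 = 1/27.
  c_3 = 4/(-3)^5 = -4/243.
The series is valid for |w/d| < 1, i.e. |z − z₀| < |d|.
Radius of convergence: R = |2 − z₀| = |-3| = 3 (distance from z₀ to the singularity z = 2).

c_0 = 1/9, c_1 = -2/27, c_2 = 1/27, c_3 = -4/243; R = 3.


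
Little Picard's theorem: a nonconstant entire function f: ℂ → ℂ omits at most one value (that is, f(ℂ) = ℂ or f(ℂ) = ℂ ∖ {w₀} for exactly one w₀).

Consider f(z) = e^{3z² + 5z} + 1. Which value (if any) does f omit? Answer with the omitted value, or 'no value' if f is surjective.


Little Picard bounds the complement of f(ℂ) to at most one point.
The exponent g(z) = 3z² + 5z is a nonconstant polynomial, hence surjective onto ℂ. So e^{g(z)} takes every value in {e^w : w ∈ ℂ} = ℂ ∖ {0}. Adding 1 shifts the range to ℂ ∖ {1}. f omits exactly 1.

Omitted value: 1.


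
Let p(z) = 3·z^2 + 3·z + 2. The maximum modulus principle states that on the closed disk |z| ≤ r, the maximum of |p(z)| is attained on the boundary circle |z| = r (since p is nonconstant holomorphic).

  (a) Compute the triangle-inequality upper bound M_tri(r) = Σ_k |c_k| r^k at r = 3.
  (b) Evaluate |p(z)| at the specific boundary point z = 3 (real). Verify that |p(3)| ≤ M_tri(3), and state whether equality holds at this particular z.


Coefficients: c_0 = 2, c_1 = 3, c_2 = 3. Radius r = 3.
Part (a). Triangle bound: M_tri(r) = Σ_k |c_k| r^k
  = |2|·3^0 + |3|·3^1 + |3|·3^2
  = 2 + 9 + 27 = 38.
This bounds M(r) := max_{|z|=r} |p(z)| from above; equality holds iff all terms c_k z^k can be made to align in phase at a single z on |z|=r.
Part (b). At z = 3 (real, on the circle |z| = r):
  p(3) = (2)·3^0 + (3)·3^1 + (3)·3^2 = 38.
  |p(3)| = 38.
Since all nonzero coefficients share the same sign, |p(3)| = 38 = M_tri(3); the triangle bound is attained at z = 3, so in fact M(r) = 38.

M_tri(3) = 38; |p(3)| = 38; equality at z=3: yes.


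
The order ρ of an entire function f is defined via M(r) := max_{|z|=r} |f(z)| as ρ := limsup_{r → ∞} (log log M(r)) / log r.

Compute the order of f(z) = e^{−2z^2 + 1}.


|e^{−2z^2 + 1}| = e^{Re(-2·z^2) + 1} ≤ e^{2|z|^2 + 1} = e^{2r^2 + 1} on |z| = r, so ρ ≤ 2. Choosing z on |z|=r so that -2·z^2 is real positive (always possible by picking arg z appropriately) gives |f(z)| = e^{2r^2 + 1}, matching the bound. The additive constant 1 does not affect log log M(r) ~ 2·log r. Hence ρ = 2.
Therefore ρ = 2.

Order ρ = 2.


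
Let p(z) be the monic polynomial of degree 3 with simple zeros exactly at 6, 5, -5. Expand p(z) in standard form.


The polynomial is p(z) = ∏_{α ∈ S} (z − α), where S = {6, 5, -5}.
Expanding the product yields: p(z) = z^3 -6·z^2 -25·z + 150.
The resulting polynomial has degree 3 and real coefficients as required.

p(z) = z^3 -6·z^2 -25·z + 150.


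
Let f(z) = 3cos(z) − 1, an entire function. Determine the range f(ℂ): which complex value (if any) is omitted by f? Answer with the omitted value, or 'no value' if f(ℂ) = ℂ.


Little Picard bounds the complement of f(ℂ) to at most one point.
cos is entire and surjective onto ℂ: for every w ∈ ℂ, cos(ζ) = w has a solution ζ ∈ ℂ (e.g., via the complex inverse arccos). With ζ = z this gives z = ζ/(1). Then 3·cos(z) takes every value in 3·ℂ = ℂ, and adding -1 is a bijection of ℂ. So f is surjective and omits no value. (Note: only on the real line is cos bounded by [−1, 1].)

Omitted value: no value.


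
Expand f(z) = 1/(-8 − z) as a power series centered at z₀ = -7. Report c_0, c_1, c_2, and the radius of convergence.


Let w = z − z₀, so z = z₀ + w.
Then -8 − z = -8 − (z₀ + w) = (-8 − z₀) − w = -1 − w.
f(z) = 1/(-1 − w) = (1/(-1)) · 1/(1 − w/(-1)) = Σ_{n≥0} w^n / (-1)^(n+1).
So c_n = 1/(-1)^(n+1):
  c_0 = 1/(-1)^1 = -1.
  c_1 = 1/(-1)^2 = 1.
  c_2 = 1/(-1)^3 = -1.
The series is valid for |w/d| < 1, i.e. |z − z₀| < |d|.
Radius of convergence: R = |-8 − z₀| = |-1| = 1 (distance from z₀ to the singularity z = -8).

c_0 = -1, c_1 = 1, c_2 = -1; R = 1.


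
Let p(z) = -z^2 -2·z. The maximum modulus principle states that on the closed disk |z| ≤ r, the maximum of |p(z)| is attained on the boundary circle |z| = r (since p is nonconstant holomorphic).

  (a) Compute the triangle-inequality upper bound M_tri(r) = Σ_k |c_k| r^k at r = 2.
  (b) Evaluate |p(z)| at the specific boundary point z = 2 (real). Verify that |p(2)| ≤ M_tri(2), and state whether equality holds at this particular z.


Coefficients: c_0 = 0, c_1 = -2, c_2 = -1. Radius r = 2.
Part (a). Triangle bound: M_tri(r) = Σ_k |c_k| r^k
  = |0|·2^0 + |-2|·2^1 + |-1|·2^2
  = 0 + 4 + 4 = 8.
This bounds M(r) := max_{|z|=r} |p(z)| from above; equality holds iff all terms c_k z^k can be made to align in phase at a single z on |z|=r.
Part (b). At z = 2 (real, on the circle |z| = r):
  p(2) = (0)·2^0 + (-2)·2^1 + (-1)·2^2 = -8.
  |p(2)| = 8.
Since all nonzero coefficients share the same sign, |p(2)| = 8 = M_tri(2); the triangle bound is attained at z = 2, so in fact M(r) = 8.

M_tri(2) = 8; |p(2)| = 8; equality at z=2: yes.


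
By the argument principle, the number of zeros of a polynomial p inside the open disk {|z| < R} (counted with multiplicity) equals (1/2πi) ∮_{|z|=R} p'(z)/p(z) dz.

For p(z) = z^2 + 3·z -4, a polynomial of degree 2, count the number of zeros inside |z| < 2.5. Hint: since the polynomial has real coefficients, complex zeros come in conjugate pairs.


The zeros of p are: 1, -4.
Their magnitudes are: 1, 4.
Zeros with |z| < R = 2.5: 1.
Count = 1.
By the argument principle, (1/2πi) ∮_{|z|=R} p'(z)/p(z) dz equals exactly this count.

Number of zeros inside |z| < 2.5: 1.


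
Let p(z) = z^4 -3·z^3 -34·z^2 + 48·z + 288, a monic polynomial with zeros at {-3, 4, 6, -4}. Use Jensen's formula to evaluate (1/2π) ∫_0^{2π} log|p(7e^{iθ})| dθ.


Zeros: -4, -3, 4, 6; r = 7.
Inside |z| < r: -4, -3, 4, 6. Outside (|z| ≥ r): ∅.
p(0) = 288, so log|p(0)| = log(288) = 5.6630.
Apply Jensen: I(r) = log|p(0)| + Σ_k log(r/|z_k|), summed over zeros inside |z| < r.
  log(r/|z_k|) for z_k = -3: log(7/3) = 0.8473
  log(r/|z_k|) for z_k = 4: log(7/4) = 0.5596
  log(r/|z_k|) for z_k = 6: log(7/6) = 0.1542
  log(r/|z_k|) for z_k = -4: log(7/4) = 0.5596
Sum over inside zeros: 2.1207.
I(r) = log|p(0)| + (inside sum) = 5.6630 + 2.1207 = 7.7836.
Closed form (all zeros inside, monic): I(r) = n·log(r) = 4·log(7) = 7.7836. ✓

I(r) ≈ 7.7836.


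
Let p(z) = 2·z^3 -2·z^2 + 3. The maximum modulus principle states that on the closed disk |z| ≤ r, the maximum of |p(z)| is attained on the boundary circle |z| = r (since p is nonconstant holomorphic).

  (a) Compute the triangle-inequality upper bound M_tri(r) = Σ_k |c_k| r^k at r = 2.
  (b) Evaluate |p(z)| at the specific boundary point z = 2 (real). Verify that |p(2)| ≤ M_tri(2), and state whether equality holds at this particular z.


Coefficients: c_0 = 3, c_1 = 0, c_2 = -2, c_3 = 2. Radius r = 2.
Part (a). Triangle bound: M_tri(r) = Σ_k |c_k| r^k
  = |3|·2^0 + |0|·2^1 + |-2|·2^2 + |2|·2^3
  = 3 + 0 + 8 + 16 = 27.
This bounds M(r) := max_{|z|=r} |p(z)| from above; equality holds iff all terms c_k z^k can be made to align in phase at a single z on |z|=r.
Part (b). At z = 2 (real, on the circle |z| = r):
  p(2) = (3)·2^0 + (0)·2^1 + (-2)·2^2 + (2)·2^3 = 11.
  |p(2)| = 11.
Check: |p(2)| = 11 ≤ 27 = M_tri(2). ✓ Equality does not hold at z = 2 (the coefficients have mixed signs, so the terms do not all align in phase there).

M_tri(2) = 27; |p(2)| = 11; equality at z=2: no.


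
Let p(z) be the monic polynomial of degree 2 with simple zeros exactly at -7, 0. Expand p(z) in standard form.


The polynomial is p(z) = ∏_{α ∈ S} (z − α), where S = {-7, 0}.
Expanding the product yields: p(z) = z^2 + 7·z.
The resulting polynomial has degree 2 and real coefficients as required.

p(z) = z^2 + 7·z.


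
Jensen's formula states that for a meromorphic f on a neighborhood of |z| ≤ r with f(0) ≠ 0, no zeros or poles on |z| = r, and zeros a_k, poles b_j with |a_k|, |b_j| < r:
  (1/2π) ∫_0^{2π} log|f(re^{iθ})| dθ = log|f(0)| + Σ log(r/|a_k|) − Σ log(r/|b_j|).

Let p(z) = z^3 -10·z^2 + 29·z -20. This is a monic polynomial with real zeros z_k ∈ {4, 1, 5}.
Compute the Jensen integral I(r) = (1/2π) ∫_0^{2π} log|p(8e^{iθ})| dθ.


Zeros: 1, 4, 5; r = 8.
Inside |z| < r: 1, 4, 5. Outside (|z| ≥ r): ∅.
p(0) = -20, so log|p(0)| = log(20) = 2.9957.
Apply Jensen: I(r) = log|p(0)| + Σ_k log(r/|z_k|), summed over zeros inside |z| < r.
  log(r/|z_k|) for z_k = 4: log(8/4) = 0.6931
  log(r/|z_k|) for z_k = 1: log(8/1) = 2.0794
  log(r/|z_k|) for z_k = 5: log(8/5) = 0.4700
Sum over inside zeros: 3.2426.
I(r) = log|p(0)| + (inside sum) = 2.9957 + 3.2426 = 6.2383.
Closed form (all zeros inside, monic): I(r) = n·log(r) = 3·log(8) = 6.2383. ✓

I(r) ≈ 6.2383.


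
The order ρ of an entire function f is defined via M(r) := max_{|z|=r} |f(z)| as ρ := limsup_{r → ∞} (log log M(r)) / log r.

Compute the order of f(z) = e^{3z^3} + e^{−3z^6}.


Each summand is entire of order 3 and 6 respectively (as in the single-exponential case). The order of a sum is at most the max of the orders, so ρ ≤ 6. For the lower bound: on |z|=r choose arg z so that -3z^6 is real positive; then |e^{-3z^6}| = e^{3r^6} while |e^{3z^3}| ≤ e^{3r^3} = o(e^{3r^6}). So |f| ≥ e^{3r^6}(1 − o(1)) and ρ ≥ 6. Hence ρ = max(3, 6) = 6.
Therefore ρ = 6.

Order ρ = 6.


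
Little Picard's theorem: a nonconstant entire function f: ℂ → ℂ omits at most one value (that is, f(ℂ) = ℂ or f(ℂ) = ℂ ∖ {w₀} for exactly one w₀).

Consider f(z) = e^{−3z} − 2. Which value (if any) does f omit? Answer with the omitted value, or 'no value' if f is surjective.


Little Picard bounds the complement of f(ℂ) to at most one point.
e^{−3z} is never zero on ℂ, so 1·e^{−3z} takes every value in ℂ ∖ {0}. Adding -2 shifts the range to ℂ ∖ {-2}. Thus f omits exactly the value -2.

Omitted value: -2.


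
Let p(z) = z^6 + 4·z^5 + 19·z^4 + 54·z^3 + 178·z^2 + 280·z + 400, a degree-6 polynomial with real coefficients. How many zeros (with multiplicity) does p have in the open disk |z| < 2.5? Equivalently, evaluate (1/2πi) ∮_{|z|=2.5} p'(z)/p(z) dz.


The zeros of p are: (-1 + 2i), (-1 - 2i), (1 + 3i), (1 - 3i), (-2 + 2i), (-2 - 2i).
Their magnitudes are: 2.236, 2.236, 3.162, 3.162, 2.828, 2.828.
Zeros with |z| < R = 2.5: (-1 + 2i), (-1 - 2i).
Count = 2.
By the argument principle, (1/2πi) ∮_{|z|=R} p'(z)/p(z) dz equals exactly this count.

Number of zeros inside |z| < 2.5: 2.


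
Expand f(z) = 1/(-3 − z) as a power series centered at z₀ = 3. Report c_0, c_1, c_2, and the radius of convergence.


Let w = z − z₀, so z = z₀ + w.
Then -3 − z = -3 − (z₀ + w) = (-3 − z₀) − w = -6 − w.
f(z) = 1/(-6 − w) = (1/(-6)) · 1/(1 − w/(-6)) = Σ_{n≥0} w^n / (-6)^(n+1).
So c_n = 1/(-6)^(n+1):
  c_0 = 1/(-6)^1 = -1/6.
  c_1 = 1/(-6)^2 = 1/36.
  c_2 = 1/(-6)^3 = -1/216.
The series is valid for |w/d| < 1, i.e. |z − z₀| < |d|.
Radius of convergence: R = |-3 − z₀| = |-6| = 6 (distance from z₀ to the singularity z = -3).

c_0 = -1/6, c_1 = 1/36, c_2 = -1/216; R = 6.


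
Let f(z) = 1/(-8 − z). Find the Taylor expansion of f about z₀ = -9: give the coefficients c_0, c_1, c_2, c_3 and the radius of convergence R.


Let w = z − z₀, so z = z₀ + w.
Then -8 − z = -8 − (z₀ + w) = (-8 − z₀) − w = 1 − w.
f(z) = 1/(1 − w) = (1/(1)) · 1/(1 − w/(1)) = Σ_{n≥0} w^n / (1)^(n+1).
So c_n = 1/(1)^(n+1):
  c_0 = 1/(1)^1 = 1.
  c_1 = 1/(1)^2 = 1.
  c_2 = 1/(1)^3 = 1.
  c_3 = 1/(1)^4 = 1.
The series is valid for |w/d| < 1, i.e. |z − z₀| < |d|.
Radius of convergence: R = |-8 − z₀| = |1| = 1 (distance from z₀ to the singularity z = -8).

c_0 = 1, c_1 = 1, c_2 = 1, c_3 = 1; R = 1.


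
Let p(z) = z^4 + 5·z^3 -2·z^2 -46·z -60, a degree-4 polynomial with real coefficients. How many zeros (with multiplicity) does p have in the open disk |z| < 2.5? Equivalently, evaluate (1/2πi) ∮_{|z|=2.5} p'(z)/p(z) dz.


The zeros of p are: -2, (-3 + 1i), (-3 - 1i), 3.
Their magnitudes are: 2, 3.162, 3.162, 3.
Zeros with |z| < R = 2.5: -2.
Count = 1.
By the argument principle, (1/2πi) ∮_{|z|=R} p'(z)/p(z) dz equals exactly this count.

Number of zeros inside |z| < 2.5: 1.


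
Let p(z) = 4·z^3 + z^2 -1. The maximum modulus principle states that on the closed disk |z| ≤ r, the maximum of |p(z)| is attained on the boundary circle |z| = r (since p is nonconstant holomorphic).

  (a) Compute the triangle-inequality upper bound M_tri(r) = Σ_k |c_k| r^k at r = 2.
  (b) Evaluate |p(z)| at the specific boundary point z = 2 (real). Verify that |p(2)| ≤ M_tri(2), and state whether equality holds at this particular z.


Coefficients: c_0 = -1, c_1 = 0, c_2 = 1, c_3 = 4. Radius r = 2.
Part (a). Triangle bound: M_tri(r) = Σ_k |c_k| r^k
  = |-1|·2^0 + |0|·2^1 + |1|·2^2 + |4|·2^3
  = 1 + 0 + 4 + 32 = 37.
This bounds M(r) := max_{|z|=r} |p(z)| from above; equality holds iff all terms c_k z^k can be made to align in phase at a single z on |z|=r.
Part (b). At z = 2 (real, on the circle |z| = r):
  p(2) = (-1)·2^0 + (0)·2^1 + (1)·2^2 + (4)·2^3 = 35.
  |p(2)| = 35.
Check: |p(2)| = 35 ≤ 37 = M_tri(2). ✓ Equality does not hold at z = 2 (the coefficients have mixed signs, so the terms do not all align in phase there).

M_tri(2) = 37; |p(2)| = 35; equality at z=2: no.


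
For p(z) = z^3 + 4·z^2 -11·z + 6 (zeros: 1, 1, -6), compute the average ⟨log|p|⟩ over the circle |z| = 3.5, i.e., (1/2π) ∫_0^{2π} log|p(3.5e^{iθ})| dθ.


Zeros: -6, 1, 1; r = 3.5.
Inside |z| < r: 1, 1. Outside (|z| ≥ r): -6.
p(0) = 6, so log|p(0)| = log(6) = 1.7918.
Apply Jensen: I(r) = log|p(0)| + Σ_k log(r/|z_k|), summed over zeros inside |z| < r.
  log(r/|z_k|) for z_k = 1: log(3.5/1) = 1.2528
  log(r/|z_k|) for z_k = 1: log(3.5/1) = 1.2528
  Outside zeros (-6) contribute nothing to the Jensen sum.
Sum over inside zeros: 2.5055.
I(r) = log|p(0)| + (inside sum) = 1.7918 + 2.5055 = 4.2973.
Note: since some zeros are outside |z| ≤ r, the simplified n·log(r) form does NOT apply — only the inside zeros contribute.

I(r) ≈ 4.2973.


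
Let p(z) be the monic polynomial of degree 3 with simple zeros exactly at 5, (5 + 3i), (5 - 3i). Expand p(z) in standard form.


The polynomial is p(z) = ∏_{α ∈ S} (z − α), where S = {5, (5 + 3i), (5 - 3i)}.
Expanding the product yields: p(z) = z^3 -15·z^2 + 84·z -170.
Note conjugate pairs combine to real quadratics: (z − (5+3i))(z − (5−3i)) = z² − 10z + 34.
The resulting polynomial has degree 3 and real coefficients as required.

p(z) = z^3 -15·z^2 + 84·z -170.


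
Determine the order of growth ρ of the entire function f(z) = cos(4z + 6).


cos(w) is a linear combination of e^{iw} and e^{−iw} (or e^w, e^{−w} in the hyperbolic case), so |cos(w)| ≤ e^{|w|}. With w = 4z + 6, |w| ≤ 4|z| + 6 = 4r + 6 on |z| = r, giving M(r) ≤ e^{4r + 6}, so ρ ≤ 1. On a suitable ray (z = it for sin/cos; z = t for sinh/cosh, t real → ∞), |cos(4z + 6)| grows like e^{4|t|}/2, so ρ ≥ 1. Hence ρ = 1.
Therefore ρ = 1.

Order ρ = 1.


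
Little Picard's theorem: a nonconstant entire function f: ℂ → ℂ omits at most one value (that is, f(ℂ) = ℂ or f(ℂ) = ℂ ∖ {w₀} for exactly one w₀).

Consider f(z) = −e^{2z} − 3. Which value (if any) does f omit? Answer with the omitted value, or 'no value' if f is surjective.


Little Picard bounds the complement of f(ℂ) to at most one point.
e^{2z} is never zero on ℂ, so -1·e^{2z} takes every value in ℂ ∖ {0}. Adding -3 shifts the range to ℂ ∖ {-3}. Thus f omits exactly the value -3.

Omitted value: -3.


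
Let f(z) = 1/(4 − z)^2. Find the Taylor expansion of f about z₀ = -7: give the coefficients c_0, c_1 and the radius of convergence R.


Let w = z − z₀, so z = z₀ + w.
Then 4 − z = 4 − (z₀ + w) = (4 − z₀) − w = 11 − w.
f(z) = 1/(11 − w)^2 = (1/(11)^2) · (1 − w/(11))^{−2}.
By the binomial series (1−u)^{−2} = Σ_{n≥0} C(n+1, 1) u^n for |u|<1, with u = w/(11):
  c_n = C(n+1, 1) / (11)^(n+2).
  c_0 = 1/(11)^2 = 1/121.
  c_1 = 2/(11)^3 = 2/1331.
The series is valid for |w/d| < 1, i.e. |z − z₀| < |d|.
Radius of convergence: R = |4 − z₀| = |11| = 11 (distance from z₀ to the singularity z = 4).

c_0 = 1/121, c_1 = 2/1331; R = 11.


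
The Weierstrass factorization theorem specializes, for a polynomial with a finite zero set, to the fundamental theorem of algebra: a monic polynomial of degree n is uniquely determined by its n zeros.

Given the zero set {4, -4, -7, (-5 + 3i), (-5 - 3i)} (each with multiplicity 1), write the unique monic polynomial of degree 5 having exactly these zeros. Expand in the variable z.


The polynomial is p(z) = ∏_{α ∈ S} (z − α), where S = {4, -4, -7, (-5 + 3i), (-5 - 3i)}.
Expanding the product yields: p(z) = z^5 + 17·z^4 + 88·z^3 -34·z^2 -1664·z -3808.
Note conjugate pairs combine to real quadratics: (z − (-5+3i))(z − (-5−3i)) = z² + 10z + 34.
The resulting polynomial has degree 5 and real coefficients as required.

p(z) = z^5 + 17·z^4 + 88·z^3 -34·z^2 -1664·z -3808.


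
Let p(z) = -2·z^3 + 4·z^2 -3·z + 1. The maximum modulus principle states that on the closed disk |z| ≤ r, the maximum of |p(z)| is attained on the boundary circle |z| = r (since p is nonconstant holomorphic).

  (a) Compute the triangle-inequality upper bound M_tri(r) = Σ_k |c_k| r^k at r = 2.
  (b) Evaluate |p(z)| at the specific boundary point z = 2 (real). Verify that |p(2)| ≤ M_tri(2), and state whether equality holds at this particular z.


Coefficients: c_0 = 1, c_1 = -3, c_2 = 4, c_3 = -2. Radius r = 2.
Part (a). Triangle bound: M_tri(r) = Σ_k |c_k| r^k
  = |1|·2^0 + |-3|·2^1 + |4|·2^2 + |-2|·2^3
  = 1 + 6 + 16 + 16 = 39.
This bounds M(r) := max_{|z|=r} |p(z)| from above; equality holds iff all terms c_k z^k can be made to align in phase at a single z on |z|=r.
Part (b). At z = 2 (real, on the circle |z| = r):
  p(2) = (1)·2^0 + (-3)·2^1 + (4)·2^2 + (-2)·2^3 = -5.
  |p(2)| = 5.
Check: |p(2)| = 5 ≤ 39 = M_tri(2). ✓ Equality does not hold at z = 2 (the coefficients have mixed signs, so the terms do not all align in phase there).

M_tri(2) = 39; |p(2)| = 5; equality at z=2: no.


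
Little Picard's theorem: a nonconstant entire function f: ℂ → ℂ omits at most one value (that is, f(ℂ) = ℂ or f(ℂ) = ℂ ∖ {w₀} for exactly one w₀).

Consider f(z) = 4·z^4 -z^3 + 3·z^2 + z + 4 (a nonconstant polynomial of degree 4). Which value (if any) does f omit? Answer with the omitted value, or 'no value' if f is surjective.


Little Picard bounds the complement of f(ℂ) to at most one point.
For every w ∈ ℂ, the equation p(z) − w = 0 is a nonconstant polynomial in z and hence has at least one root by the fundamental theorem of algebra. So p is surjective onto ℂ, omitting no value.

Omitted value: no value.


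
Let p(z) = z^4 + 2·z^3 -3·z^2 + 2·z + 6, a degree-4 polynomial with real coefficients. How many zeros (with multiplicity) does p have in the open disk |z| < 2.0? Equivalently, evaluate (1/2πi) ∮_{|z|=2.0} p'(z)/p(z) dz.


The zeros of p are: -3, -1, (1 + 1i), (1 - 1i).
Their magnitudes are: 3, 1, 1.414, 1.414.
Zeros with |z| < R = 2.0: -1, (1 + 1i), (1 - 1i).
Count = 3.
By the argument principle, (1/2πi) ∮_{|z|=R} p'(z)/p(z) dz equals exactly this count.

Number of zeros inside |z| < 2.0: 3.


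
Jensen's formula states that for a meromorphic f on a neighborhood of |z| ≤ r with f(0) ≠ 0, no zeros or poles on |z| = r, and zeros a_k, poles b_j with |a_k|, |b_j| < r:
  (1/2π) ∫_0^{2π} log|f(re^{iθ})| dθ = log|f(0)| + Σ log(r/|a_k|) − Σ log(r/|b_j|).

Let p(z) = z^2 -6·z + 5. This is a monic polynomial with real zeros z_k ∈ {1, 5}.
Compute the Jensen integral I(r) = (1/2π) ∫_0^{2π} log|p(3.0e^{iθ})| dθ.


Zeros: 1, 5; r = 3.0.
Inside |z| < r: 1. Outside (|z| ≥ r): 5.
p(0) = 5, so log|p(0)| = log(5) = 1.6094.
Apply Jensen: I(r) = log|p(0)| + Σ_k log(r/|z_k|), summed over zeros inside |z| < r.
  log(r/|z_k|) for z_k = 1: log(3.0/1) = 1.0986
  Outside zeros (5) contribute nothing to the Jensen sum.
Sum over inside zeros: 1.0986.
I(r) = log|p(0)| + (inside sum) = 1.6094 + 1.0986 = 2.7081.
Note: since some zeros are outside |z| ≤ r, the simplified n·log(r) form does NOT apply — only the inside zeros contribute.

I(r) ≈ 2.7081.


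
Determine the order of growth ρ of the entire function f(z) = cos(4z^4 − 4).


Write cos(w) = (e^{iw} ± e^{−iw})/(2 or 2i), so |cos(w)| ≤ e^{|w|}. With w = 4z^4 − 4, |w| ≤ 4r^4 + 4 on |z|=r, giving M(r) ≤ e^{4r^4 + 4} and ρ ≤ 4. For the lower bound, choose z on |z|=r with 4z^4 purely imaginary of modulus 4r^4; then |cos(4z^4 − 4)| grows like e^{4r^4}/2, so ρ ≥ 4. Hence ρ = 4.
Therefore ρ = 4.

Order ρ = 4.


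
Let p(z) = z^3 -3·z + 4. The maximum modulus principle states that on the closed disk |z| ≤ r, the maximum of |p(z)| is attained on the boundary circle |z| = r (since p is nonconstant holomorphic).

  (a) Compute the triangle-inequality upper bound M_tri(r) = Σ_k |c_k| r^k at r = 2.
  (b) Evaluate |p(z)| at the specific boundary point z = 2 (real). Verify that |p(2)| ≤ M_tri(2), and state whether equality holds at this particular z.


Coefficients: c_0 = 4, c_1 = -3, c_2 = 0, c_3 = 1. Radius r = 2.
Part (a). Triangle bound: M_tri(r) = Σ_k |c_k| r^k
  = |4|·2^0 + |-3|·2^1 + |0|·2^2 + |1|·2^3
  = 4 + 6 + 0 + 8 = 18.
This bounds M(r) := max_{|z|=r} |p(z)| from above; equality holds iff all terms c_k z^k can be made to align in phase at a single z on |z|=r.
Part (b). At z = 2 (real, on the circle |z| = r):
  p(2) = (4)·2^0 + (-3)·2^1 + (0)·2^2 + (1)·2^3 = 6.
  |p(2)| = 6.
Check: |p(2)| = 6 ≤ 18 = M_tri(2). ✓ Equality does not hold at z = 2 (the coefficients have mixed signs, so the terms do not all align in phase there).

M_tri(2) = 18; |p(2)| = 6; equality at z=2: no.


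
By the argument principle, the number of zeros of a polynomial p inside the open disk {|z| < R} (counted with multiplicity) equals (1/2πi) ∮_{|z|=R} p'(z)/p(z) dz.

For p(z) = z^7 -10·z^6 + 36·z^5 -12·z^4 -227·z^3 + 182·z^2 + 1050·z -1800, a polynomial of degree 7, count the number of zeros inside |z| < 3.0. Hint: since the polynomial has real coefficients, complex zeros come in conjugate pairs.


The zeros of p are: 4, (2 + 1i), (2 - 1i), (-2 + 1i), (-2 - 1i), (3 + 3i), (3 - 3i).
Their magnitudes are: 4, 2.236, 2.236, 2.236, 2.236, 4.243, 4.243.
Zeros with |z| < R = 3.0: (2 + 1i), (2 - 1i), (-2 + 1i), (-2 - 1i).
Count = 4.
By the argument principle, (1/2πi) ∮_{|z|=R} p'(z)/p(z) dz equals exactly this count.

Number of zeros inside |z| < 3.0: 4.


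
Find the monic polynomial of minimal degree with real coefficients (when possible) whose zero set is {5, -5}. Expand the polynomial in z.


The polynomial is p(z) = ∏_{α ∈ S} (z − α), where S = {5, -5}.
Expanding the product yields: p(z) = z^2 -25.
The resulting polynomial has degree 2 and real coefficients as required.

p(z) = z^2 -25.


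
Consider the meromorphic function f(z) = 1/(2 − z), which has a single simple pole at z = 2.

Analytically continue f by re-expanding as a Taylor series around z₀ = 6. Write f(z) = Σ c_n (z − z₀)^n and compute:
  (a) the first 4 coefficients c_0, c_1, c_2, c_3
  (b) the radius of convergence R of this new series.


Let w = z − z₀, so z = z₀ + w.
Then 2 − z = 2 − (z₀ + w) = (2 − z₀) − w = -4 − w.
f(z) = 1/(-4 − w) = (1/(-4)) · 1/(1 − w/(-4)) = Σ_{n≥0} w^n / (-4)^(n+1).
So c_n = 1/(-4)^(n+1):
  c_0 = 1/(-4)^1 = -1/4.
  c_1 = 1/(-4)^2 = 1/16.
  c_2 = 1/(-4)^3 = -1/64.
  c_3 = 1/(-4)^4 = 1/256.
The series is valid for |w/d| < 1, i.e. |z − z₀| < |d|.
Radius of convergence: R = |2 − z₀| = |-4| = 4 (distance from z₀ to the singularity z = 2).

c_0 = -1/4, c_1 = 1/16, c_2 = -1/64, c_3 = 1/256; R = 4.


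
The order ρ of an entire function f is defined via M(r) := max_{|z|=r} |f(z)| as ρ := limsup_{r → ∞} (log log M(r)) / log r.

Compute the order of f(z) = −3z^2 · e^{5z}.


M(r) = max_{|z|=r} |-3|·|z|^2·|e^{5z}| = 3·r^2 · e^{5r^1} (the factors attain their maxima compatibly on |z|=r). Then log M(r) = log 3 + 2·log r + 5r^1, dominated by the last term, so log log M(r) ~ 1·log r. The polynomial factor -3z^2 contributes only a log r term and does not affect the order. ρ = 1.
Therefore ρ = 1.

Order ρ = 1.


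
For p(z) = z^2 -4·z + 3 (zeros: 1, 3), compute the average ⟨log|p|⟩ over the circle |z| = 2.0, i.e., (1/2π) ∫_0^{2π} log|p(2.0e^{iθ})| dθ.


Zeros: 1, 3; r = 2.0.
Inside |z| < r: 1. Outside (|z| ≥ r): 3.
p(0) = 3, so log|p(0)| = log(3) = 1.0986.
Apply Jensen: I(r) = log|p(0)| + Σ_k log(r/|z_k|), summed over zeros inside |z| < r.
  log(r/|z_k|) for z_k = 1: log(2.0/1) = 0.6931
  Outside zeros (3) contribute nothing to the Jensen sum.
Sum over inside zeros: 0.6931.
I(r) = log|p(0)| + (inside sum) = 1.0986 + 0.6931 = 1.7918.
Note: since some zeros are outside |z| ≤ r, the simplified n·log(r) form does NOT apply — only the inside zeros contribute.

I(r) ≈ 1.7918.


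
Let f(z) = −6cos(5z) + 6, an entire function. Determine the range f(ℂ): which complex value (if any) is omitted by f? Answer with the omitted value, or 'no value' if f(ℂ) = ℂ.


Little Picard bounds the complement of f(ℂ) to at most one point.
cos is entire and surjective onto ℂ: for every w ∈ ℂ, cos(ζ) = w has a solution ζ ∈ ℂ (e.g., via the complex inverse arccos). With ζ = 5z this gives z = ζ/(5). Then -6·cos(5z) takes every value in -6·ℂ = ℂ, and adding 6 is a bijection of ℂ. So f is surjective and omits no value. (Note: only on the real line is cos bounded by [−1, 1].)

Omitted value: no value.


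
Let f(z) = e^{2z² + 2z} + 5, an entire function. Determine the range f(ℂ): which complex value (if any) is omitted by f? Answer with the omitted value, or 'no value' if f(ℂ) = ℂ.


Little Picard bounds the complement of f(ℂ) to at most one point.
The exponent g(z) = 2z² + 2z is a nonconstant polynomial, hence surjective onto ℂ. So e^{g(z)} takes every value in {e^w : w ∈ ℂ} = ℂ ∖ {0}. Adding 5 shifts the range to ℂ ∖ {5}. f omits exactly 5.

Omitted value: 5.


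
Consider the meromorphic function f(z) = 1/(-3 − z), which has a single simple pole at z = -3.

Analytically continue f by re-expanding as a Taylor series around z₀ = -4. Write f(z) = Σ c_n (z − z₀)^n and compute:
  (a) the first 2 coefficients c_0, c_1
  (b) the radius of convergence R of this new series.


Let w = z − z₀, so z = z₀ + w.
Then -3 − z = -3 − (z₀ + w) = (-3 − z₀) − w = 1 − w.
f(z) = 1/(1 − w) = (1/(1)) · 1/(1 − w/(1)) = Σ_{n≥0} w^n / (1)^(n+1).
So c_n = 1/(1)^(n+1):
  c_0 = 1/(1)^1 = 1.
  c_1 = 1/(1)^2 = 1.
The series is valid for |w/d| < 1, i.e. |z − z₀| < |d|.
Radius of convergence: R = |-3 − z₀| = |1| = 1 (distance from z₀ to the singularity z = -3).

c_0 = 1, c_1 = 1; R = 1.


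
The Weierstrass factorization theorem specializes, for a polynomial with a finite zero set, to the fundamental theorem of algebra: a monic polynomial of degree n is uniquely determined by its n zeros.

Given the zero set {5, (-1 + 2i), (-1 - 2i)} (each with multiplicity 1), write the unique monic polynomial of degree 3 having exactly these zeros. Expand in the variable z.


The polynomial is p(z) = ∏_{α ∈ S} (z − α), where S = {5, (-1 + 2i), (-1 - 2i)}.
Expanding the product yields: p(z) = z^3 -3·z^2 -5·z -25.
Note conjugate pairs combine to real quadratics: (z − (-1+2i))(z − (-1−2i)) = z² + 2z + 5.
The resulting polynomial has degree 3 and real coefficients as required.

p(z) = z^3 -3·z^2 -5·z -25.


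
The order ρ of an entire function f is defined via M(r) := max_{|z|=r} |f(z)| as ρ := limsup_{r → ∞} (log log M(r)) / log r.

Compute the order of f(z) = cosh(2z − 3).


cosh(w) is a linear combination of e^{iw} and e^{−iw} (or e^w, e^{−w} in the hyperbolic case), so |cosh(w)| ≤ e^{|w|}. With w = 2z − 3, |w| ≤ 2|z| + 3 = 2r + 3 on |z| = r, giving M(r) ≤ e^{2r + 3}, so ρ ≤ 1. On a suitable ray (z = it for sin/cos; z = t for sinh/cosh, t real → ∞), |cosh(2z − 3)| grows like e^{2|t|}/2, so ρ ≥ 1. Hence ρ = 1.
Therefore ρ = 1.

Order ρ = 1.


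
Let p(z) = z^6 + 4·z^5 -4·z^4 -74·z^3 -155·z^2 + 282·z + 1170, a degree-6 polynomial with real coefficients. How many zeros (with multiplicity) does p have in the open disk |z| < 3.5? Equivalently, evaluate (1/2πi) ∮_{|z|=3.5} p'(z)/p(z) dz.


The zeros of p are: (-2 + 3i), (-2 - 3i), 3, 3, (-3 + 1i), (-3 - 1i).
Their magnitudes are: 3.606, 3.606, 3, 3, 3.162, 3.162.
Zeros with |z| < R = 3.5: 3, 3, (-3 + 1i), (-3 - 1i).
Count = 4.
By the argument principle, (1/2πi) ∮_{|z|=R} p'(z)/p(z) dz equals exactly this count.

Number of zeros inside |z| < 3.5: 4.


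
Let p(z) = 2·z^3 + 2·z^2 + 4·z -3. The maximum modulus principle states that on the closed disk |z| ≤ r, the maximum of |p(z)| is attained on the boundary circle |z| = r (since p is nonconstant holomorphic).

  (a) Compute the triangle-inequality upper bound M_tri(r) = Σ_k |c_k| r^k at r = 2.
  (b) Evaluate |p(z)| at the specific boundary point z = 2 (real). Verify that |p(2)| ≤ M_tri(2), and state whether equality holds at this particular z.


Coefficients: c_0 = -3, c_1 = 4, c_2 = 2, c_3 = 2. Radius r = 2.
Part (a). Triangle bound: M_tri(r) = Σ_k |c_k| r^k
  = |-3|·2^0 + |4|·2^1 + |2|·2^2 + |2|·2^3
  = 3 + 8 + 8 + 16 = 35.
This bounds M(r) := max_{|z|=r} |p(z)| from above; equality holds iff all terms c_k z^k can be made to align in phase at a single z on |z|=r.
Part (b). At z = 2 (real, on the circle |z| = r):
  p(2) = (-3)·2^0 + (4)·2^1 + (2)·2^2 + (2)·2^3 = 29.
  |p(2)| = 29.
Check: |p(2)| = 29 ≤ 35 = M_tri(2). ✓ Equality does not hold at z = 2 (the coefficients have mixed signs, so the terms do not all align in phase there).

M_tri(2) = 35; |p(2)| = 29; equality at z=2: no.


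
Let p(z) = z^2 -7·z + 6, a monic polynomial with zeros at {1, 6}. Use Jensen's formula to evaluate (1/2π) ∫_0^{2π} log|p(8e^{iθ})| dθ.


Zeros: 1, 6; r = 8.
Inside |z| < r: 1, 6. Outside (|z| ≥ r): ∅.
p(0) = 6, so log|p(0)| = log(6) = 1.7918.
Apply Jensen: I(r) = log|p(0)| + Σ_k log(r/|z_k|), summed over zeros inside |z| < r.
  log(r/|z_k|) for z_k = 1: log(8/1) = 2.0794
  log(r/|z_k|) for z_k = 6: log(8/6) = 0.2877
Sum over inside zeros: 2.3671.
I(r) = log|p(0)| + (inside sum) = 1.7918 + 2.3671 = 4.1589.
Closed form (all zeros inside, monic): I(r) = n·log(r) = 2·log(8) = 4.1589. ✓

I(r) ≈ 4.1589.


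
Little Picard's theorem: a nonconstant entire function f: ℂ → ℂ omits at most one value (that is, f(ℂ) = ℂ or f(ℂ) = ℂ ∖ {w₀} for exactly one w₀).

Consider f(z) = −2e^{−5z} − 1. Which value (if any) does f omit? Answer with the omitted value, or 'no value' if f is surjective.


Little Picard bounds the complement of f(ℂ) to at most one point.
e^{−5z} is never zero on ℂ, so -2·e^{−5z} takes every value in ℂ ∖ {0}. Adding -1 shifts the range to ℂ ∖ {-1}. Thus f omits exactly the value -1.

Omitted value: -1.


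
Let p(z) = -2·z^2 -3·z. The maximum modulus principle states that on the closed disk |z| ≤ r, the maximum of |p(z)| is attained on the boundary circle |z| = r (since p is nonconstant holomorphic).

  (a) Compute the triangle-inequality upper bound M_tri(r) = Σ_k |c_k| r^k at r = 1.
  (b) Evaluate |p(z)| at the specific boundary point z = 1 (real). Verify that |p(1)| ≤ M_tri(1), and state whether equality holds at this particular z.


Coefficients: c_0 = 0, c_1 = -3, c_2 = -2. Radius r = 1.
Part (a). Triangle bound: M_tri(r) = Σ_k |c_k| r^k
  = |0|·1^0 + |-3|·1^1 + |-2|·1^2
  = 0 + 3 + 2 = 5.
This bounds M(r) := max_{|z|=r} |p(z)| from above; equality holds iff all terms c_k z^k can be made to align in phase at a single z on |z|=r.
Part (b). At z = 1 (real, on the circle |z| = r):
  p(1) = (0)·1^0 + (-3)·1^1 + (-2)·1^2 = -5.
  |p(1)| = 5.
Since all nonzero coefficients share the same sign, |p(1)| = 5 = M_tri(1); the triangle bound is attained at z = 1, so in fact M(r) = 5.

M_tri(1) = 5; |p(1)| = 5; equality at z=1: yes.


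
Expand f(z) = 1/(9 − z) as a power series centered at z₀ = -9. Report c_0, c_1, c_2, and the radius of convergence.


Let w = z − z₀, so z = z₀ + w.
Then 9 − z = 9 − (z₀ + w) = (9 − z₀) − w = 18 − w.
f(z) = 1/(18 − w) = (1/(18)) · 1/(1 − w/(18)) = Σ_{n≥0} w^n / (18)^(n+1).
So c_n = 1/(18)^(n+1):
  c_0 = 1/(18)^1 = 1/18.
  c_1 = 1/(18)^2 = 1/324.
  c_2 = 1/(18)^3 = 1/5832.
The series is valid for |w/d| < 1, i.e. |z − z₀| < |d|.
Radius of convergence: R = |9 − z₀| = |18| = 18 (distance from z₀ to the singularity z = 9).

c_0 = 1/18, c_1 = 1/324, c_2 = 1/5832; R = 18.


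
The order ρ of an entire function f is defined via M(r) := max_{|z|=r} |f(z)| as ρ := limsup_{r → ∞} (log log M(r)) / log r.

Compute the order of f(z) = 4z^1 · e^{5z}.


M(r) = max_{|z|=r} |4|·|z|^1·|e^{5z}| = 4·r^1 · e^{5r^1} (the factors attain their maxima compatibly on |z|=r). Then log M(r) = log 4 + 1·log r + 5r^1, dominated by the last term, so log log M(r) ~ 1·log r. The polynomial factor 4z^1 contributes only a log r term and does not affect the order. ρ = 1.
Therefore ρ = 1.

Order ρ = 1.


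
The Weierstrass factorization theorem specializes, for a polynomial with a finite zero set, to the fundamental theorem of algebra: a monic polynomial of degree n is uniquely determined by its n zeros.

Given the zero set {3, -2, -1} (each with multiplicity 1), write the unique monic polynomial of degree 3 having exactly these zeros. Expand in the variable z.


The polynomial is p(z) = ∏_{α ∈ S} (z − α), where S = {3, -2, -1}.
Expanding the product yields: p(z) = z^3 -7·z -6.
The resulting polynomial has degree 3 and real coefficients as required.

p(z) = z^3 -7·z -6.


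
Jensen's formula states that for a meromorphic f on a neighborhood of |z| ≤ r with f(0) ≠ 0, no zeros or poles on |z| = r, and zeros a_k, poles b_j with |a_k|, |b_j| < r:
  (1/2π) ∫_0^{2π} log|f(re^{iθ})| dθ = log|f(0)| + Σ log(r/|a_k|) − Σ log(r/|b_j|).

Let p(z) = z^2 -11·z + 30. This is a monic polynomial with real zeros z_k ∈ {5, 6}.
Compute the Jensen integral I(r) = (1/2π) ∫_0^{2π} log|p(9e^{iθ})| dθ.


Zeros: 5, 6; r = 9.
Inside |z| < r: 5, 6. Outside (|z| ≥ r): ∅.
p(0) = 30, so log|p(0)| = log(30) = 3.4012.
Apply Jensen: I(r) = log|p(0)| + Σ_k log(r/|z_k|), summed over zeros inside |z| < r.
  log(r/|z_k|) for z_k = 5: log(9/5) = 0.5878
  log(r/|z_k|) for z_k = 6: log(9/6) = 0.4055
Sum over inside zeros: 0.9933.
I(r) = log|p(0)| + (inside sum) = 3.4012 + 0.9933 = 4.3944.
Closed form (all zeros inside, monic): I(r) = n·log(r) = 2·log(9) = 4.3944. ✓

I(r) ≈ 4.3944.
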